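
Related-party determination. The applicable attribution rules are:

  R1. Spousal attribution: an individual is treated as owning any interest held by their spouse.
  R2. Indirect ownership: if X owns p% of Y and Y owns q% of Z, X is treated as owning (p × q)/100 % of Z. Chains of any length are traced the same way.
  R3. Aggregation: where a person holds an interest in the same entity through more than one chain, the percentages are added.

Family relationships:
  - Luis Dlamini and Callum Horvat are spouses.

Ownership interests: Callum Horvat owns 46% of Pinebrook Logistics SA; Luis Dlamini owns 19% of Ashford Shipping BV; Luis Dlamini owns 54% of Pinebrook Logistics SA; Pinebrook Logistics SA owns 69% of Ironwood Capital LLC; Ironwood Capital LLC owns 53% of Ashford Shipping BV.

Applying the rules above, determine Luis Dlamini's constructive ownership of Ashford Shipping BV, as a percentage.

By spousal attribution (R1), Luis Dlamini is treated as also owning Callum Horvat's interest in Pinebrook Logistics SA, giving 54% + 46% = 100%.
Chain via Pinebrook Logistics SA → Ironwood Capital LLC (R2): 100% × 69% × 53% = 36.57% of Ashford Shipping BV.
Direct interest in Ashford Shipping BV: 19%.
Aggregating (R3): 36.57% + 19% = 55.57%.

55.57%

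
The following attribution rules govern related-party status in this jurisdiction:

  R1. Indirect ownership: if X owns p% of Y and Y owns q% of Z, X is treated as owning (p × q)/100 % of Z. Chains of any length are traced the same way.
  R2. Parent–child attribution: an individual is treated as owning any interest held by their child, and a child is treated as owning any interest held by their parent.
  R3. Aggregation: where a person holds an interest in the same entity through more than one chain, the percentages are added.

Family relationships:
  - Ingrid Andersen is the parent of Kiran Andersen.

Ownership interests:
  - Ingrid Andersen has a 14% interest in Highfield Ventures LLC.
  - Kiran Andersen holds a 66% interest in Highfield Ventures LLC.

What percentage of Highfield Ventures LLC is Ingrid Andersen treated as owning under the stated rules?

80%

By parent–child attribution (R2), Ingrid Andersen is treated as also owning Kiran Andersen's interest in Highfield Ventures LLC, giving 14% + 66% = 80%.
Direct interest in Highfield Ventures LLC: 80%.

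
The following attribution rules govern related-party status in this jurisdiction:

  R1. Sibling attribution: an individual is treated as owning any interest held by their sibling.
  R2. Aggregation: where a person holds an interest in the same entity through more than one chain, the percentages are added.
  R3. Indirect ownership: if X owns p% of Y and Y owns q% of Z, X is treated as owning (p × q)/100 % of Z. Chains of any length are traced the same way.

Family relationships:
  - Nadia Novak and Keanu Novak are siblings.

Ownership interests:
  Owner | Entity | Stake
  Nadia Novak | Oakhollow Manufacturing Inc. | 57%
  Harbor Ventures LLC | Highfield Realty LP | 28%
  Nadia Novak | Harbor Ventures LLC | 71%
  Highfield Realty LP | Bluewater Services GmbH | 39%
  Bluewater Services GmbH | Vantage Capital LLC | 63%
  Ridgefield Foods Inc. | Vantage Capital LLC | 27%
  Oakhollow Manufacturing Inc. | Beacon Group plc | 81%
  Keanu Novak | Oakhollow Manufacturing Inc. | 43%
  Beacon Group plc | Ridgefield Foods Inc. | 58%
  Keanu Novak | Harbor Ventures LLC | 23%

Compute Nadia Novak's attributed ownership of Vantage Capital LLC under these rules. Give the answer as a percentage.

19.151424%

By sibling attribution (R1), Nadia Novak is treated as also owning Keanu Novak's interest in Oakhollow Manufacturing Inc, giving 57% + 43% = 100%.
By sibling attribution (R1), Nadia Novak is treated as also owning Keanu Novak's interest in Harbor Ventures LLC, giving 71% + 23% = 94%.
Chain via Oakhollow Manufacturing Inc. → Beacon Group plc → Ridgefield Foods Inc. (R3): 100% × 81% × 58% × 27% = 12.6846% of Vantage Capital LLC.
Chain via Harbor Ventures LLC → Highfield Realty LP → Bluewater Services GmbH (R3): 94% × 28% × 39% × 63% = 6.466824% of Vantage Capital LLC.
Aggregating (R2): 12.6846% + 6.466824% = 19.151424%.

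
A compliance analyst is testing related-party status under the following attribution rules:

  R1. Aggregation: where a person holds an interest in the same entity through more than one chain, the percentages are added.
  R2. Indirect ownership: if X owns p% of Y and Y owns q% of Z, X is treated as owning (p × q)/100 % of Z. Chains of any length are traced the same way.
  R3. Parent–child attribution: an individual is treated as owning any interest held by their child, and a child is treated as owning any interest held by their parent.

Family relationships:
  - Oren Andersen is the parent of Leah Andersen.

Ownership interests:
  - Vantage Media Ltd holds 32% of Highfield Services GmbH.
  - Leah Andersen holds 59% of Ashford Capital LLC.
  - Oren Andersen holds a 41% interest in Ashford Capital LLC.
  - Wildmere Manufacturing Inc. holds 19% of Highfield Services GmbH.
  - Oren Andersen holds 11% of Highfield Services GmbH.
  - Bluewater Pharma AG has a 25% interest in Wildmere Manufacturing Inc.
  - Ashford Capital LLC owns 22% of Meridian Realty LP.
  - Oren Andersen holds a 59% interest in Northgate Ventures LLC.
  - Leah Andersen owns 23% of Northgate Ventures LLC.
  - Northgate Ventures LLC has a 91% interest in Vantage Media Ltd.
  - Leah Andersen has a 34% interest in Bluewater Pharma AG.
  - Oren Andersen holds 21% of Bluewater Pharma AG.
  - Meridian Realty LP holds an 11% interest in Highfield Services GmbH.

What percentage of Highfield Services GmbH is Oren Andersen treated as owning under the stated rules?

By parent–child attribution (R3), Oren Andersen is treated as also owning Leah Andersen's interest in Bluewater Pharma AG, giving 21% + 34% = 55%.
By parent–child attribution (R3), Oren Andersen is treated as also owning Leah Andersen's interest in Northgate Ventures LLC, giving 59% + 23% = 82%.
By parent–child attribution (R3), Oren Andersen is treated as also owning Leah Andersen's interest in Ashford Capital LLC, giving 41% + 59% = 100%.
Chain via Bluewater Pharma AG → Wildmere Manufacturing Inc. (R2): 55% × 25% × 19% = 2.6125% of Highfield Services GmbH.
Chain via Northgate Ventures LLC → Vantage Media Ltd (R2): 82% × 91% × 32% = 23.8784% of Highfield Services GmbH.
Chain via Ashford Capital LLC → Meridian Realty LP (R2): 100% × 22% × 11% = 2.42% of Highfield Services GmbH.
Direct interest in Highfield Services GmbH: 11%.
Aggregating (R1): 2.6125% + 23.8784% + 2.42% + 11% = 39.9109%.

39.9109%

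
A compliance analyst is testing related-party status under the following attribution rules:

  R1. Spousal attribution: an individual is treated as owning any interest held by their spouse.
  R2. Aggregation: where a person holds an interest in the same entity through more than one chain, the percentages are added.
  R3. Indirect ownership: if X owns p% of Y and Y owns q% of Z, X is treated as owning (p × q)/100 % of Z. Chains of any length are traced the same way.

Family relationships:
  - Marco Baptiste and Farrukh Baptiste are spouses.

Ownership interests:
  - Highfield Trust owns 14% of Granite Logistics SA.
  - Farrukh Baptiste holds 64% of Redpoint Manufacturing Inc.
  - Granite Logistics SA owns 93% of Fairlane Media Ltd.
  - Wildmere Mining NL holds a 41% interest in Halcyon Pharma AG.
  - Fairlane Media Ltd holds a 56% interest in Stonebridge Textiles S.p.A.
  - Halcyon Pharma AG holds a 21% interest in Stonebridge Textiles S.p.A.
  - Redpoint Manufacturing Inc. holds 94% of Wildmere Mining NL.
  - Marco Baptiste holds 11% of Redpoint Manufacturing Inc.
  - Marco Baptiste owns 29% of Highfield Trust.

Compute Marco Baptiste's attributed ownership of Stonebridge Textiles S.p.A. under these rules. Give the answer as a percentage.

8.184498%

By spousal attribution (R1), Marco Baptiste is treated as also owning Farrukh Baptiste's interest in Redpoint Manufacturing Inc, giving 11% + 64% = 75%.
Chain via Highfield Trust → Granite Logistics SA → Fairlane Media Ltd (R3): 29% × 14% × 93% × 56% = 2.114448% of Stonebridge Textiles S.p.A.
Chain via Redpoint Manufacturing Inc. → Wildmere Mining NL → Halcyon Pharma AG (R3): 75% × 94% × 41% × 21% = 6.07005% of Stonebridge Textiles S.p.A.
Aggregating (R2): 2.114448% + 6.07005% = 8.184498%.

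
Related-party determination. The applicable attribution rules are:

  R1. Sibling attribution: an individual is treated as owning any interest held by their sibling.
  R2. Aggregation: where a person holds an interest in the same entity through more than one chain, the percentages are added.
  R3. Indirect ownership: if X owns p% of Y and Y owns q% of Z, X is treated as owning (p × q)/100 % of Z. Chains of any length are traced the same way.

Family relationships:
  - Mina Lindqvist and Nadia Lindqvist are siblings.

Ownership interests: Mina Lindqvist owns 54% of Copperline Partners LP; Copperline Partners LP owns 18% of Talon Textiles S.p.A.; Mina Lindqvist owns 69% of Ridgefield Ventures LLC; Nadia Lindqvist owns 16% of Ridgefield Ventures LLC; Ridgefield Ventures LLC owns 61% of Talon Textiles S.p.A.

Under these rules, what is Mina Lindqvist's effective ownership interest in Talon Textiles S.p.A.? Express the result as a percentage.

By sibling attribution (R1), Mina Lindqvist is treated as also owning Nadia Lindqvist's interest in Ridgefield Ventures LLC, giving 69% + 16% = 85%.
Chain via Ridgefield Ventures LLC (R3): 85% × 61% = 51.85% of Talon Textiles S.p.A.
Chain via Copperline Partners LP (R3): 54% × 18% = 9.72% of Talon Textiles S.p.A.
Aggregating (R2): 51.85% + 9.72% = 61.57%.

61.57%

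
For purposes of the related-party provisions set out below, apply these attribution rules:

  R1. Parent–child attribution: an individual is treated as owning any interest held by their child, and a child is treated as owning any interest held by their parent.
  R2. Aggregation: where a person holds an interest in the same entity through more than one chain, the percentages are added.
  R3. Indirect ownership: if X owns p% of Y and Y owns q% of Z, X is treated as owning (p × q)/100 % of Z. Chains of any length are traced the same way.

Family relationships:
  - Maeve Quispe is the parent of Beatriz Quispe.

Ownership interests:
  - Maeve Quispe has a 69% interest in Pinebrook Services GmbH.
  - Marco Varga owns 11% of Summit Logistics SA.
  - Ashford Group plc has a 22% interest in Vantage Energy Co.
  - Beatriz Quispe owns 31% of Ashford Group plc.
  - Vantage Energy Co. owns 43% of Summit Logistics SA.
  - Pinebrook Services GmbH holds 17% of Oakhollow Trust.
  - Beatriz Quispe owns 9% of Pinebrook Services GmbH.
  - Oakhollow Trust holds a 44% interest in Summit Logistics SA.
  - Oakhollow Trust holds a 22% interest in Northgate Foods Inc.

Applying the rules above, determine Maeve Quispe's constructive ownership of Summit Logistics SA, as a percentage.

8.767%

By parent–child attribution (R1), Maeve Quispe is treated as also owning Beatriz Quispe's interest in Pinebrook Services GmbH, giving 69% + 9% = 78%.
By parent–child attribution (R1), Maeve Quispe is treated as owning Beatriz Quispe's 31% interest in Ashford Group plc.
Chain via Pinebrook Services GmbH → Oakhollow Trust (R3): 78% × 17% × 44% = 5.8344% of Summit Logistics SA.
Chain via Ashford Group plc → Vantage Energy Co. (R3): 31% × 22% × 43% = 2.9326% of Summit Logistics SA.
Aggregating (R2): 5.8344% + 2.9326% = 8.767%.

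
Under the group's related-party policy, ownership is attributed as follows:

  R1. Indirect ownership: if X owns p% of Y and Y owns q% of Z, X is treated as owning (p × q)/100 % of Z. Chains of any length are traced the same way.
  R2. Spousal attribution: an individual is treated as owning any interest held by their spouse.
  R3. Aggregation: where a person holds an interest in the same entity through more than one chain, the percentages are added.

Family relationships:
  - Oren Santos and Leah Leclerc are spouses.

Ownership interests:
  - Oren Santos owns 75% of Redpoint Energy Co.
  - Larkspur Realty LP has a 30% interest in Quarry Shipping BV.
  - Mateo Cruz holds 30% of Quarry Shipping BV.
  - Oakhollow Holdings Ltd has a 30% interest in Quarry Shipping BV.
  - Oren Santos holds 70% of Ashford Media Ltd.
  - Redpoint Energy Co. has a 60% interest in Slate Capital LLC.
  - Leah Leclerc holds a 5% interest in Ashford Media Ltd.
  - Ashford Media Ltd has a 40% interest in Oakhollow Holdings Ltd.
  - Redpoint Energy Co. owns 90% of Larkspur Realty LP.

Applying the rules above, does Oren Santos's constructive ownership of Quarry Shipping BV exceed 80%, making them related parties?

By spousal attribution (R2), Oren Santos is treated as also owning Leah Leclerc's interest in Ashford Media Ltd, giving 70% + 5% = 75%.
Chain via Redpoint Energy Co. → Larkspur Realty LP (R1): 75% × 90% × 30% = 20.25% of Quarry Shipping BV.
Chain via Ashford Media Ltd → Oakhollow Holdings Ltd (R1): 75% × 40% × 30% = 9% of Quarry Shipping BV.
Aggregating (R3): 20.25% + 9% = 29.25%.
29.25% does not exceed the 80% threshold, so Oren is not a related party to Quarry Shipping BV.

No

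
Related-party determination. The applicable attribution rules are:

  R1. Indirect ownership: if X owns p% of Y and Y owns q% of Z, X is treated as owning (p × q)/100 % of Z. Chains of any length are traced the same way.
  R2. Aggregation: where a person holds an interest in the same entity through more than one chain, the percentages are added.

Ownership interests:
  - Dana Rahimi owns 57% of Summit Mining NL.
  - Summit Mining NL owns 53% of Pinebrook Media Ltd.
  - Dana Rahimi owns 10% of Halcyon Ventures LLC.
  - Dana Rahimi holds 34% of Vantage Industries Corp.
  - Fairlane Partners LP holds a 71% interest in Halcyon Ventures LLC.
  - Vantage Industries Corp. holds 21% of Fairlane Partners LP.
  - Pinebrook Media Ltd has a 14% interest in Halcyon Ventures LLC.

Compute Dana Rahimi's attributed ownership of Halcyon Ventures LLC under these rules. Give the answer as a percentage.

19.2988%

Chain via Summit Mining NL → Pinebrook Media Ltd (R1): 57% × 53% × 14% = 4.2294% of Halcyon Ventures LLC.
Chain via Vantage Industries Corp. → Fairlane Partners LP (R1): 34% × 21% × 71% = 5.0694% of Halcyon Ventures LLC.
Direct interest in Halcyon Ventures LLC: 10%.
Aggregating (R2): 4.2294% + 5.0694% + 10% = 19.2988%.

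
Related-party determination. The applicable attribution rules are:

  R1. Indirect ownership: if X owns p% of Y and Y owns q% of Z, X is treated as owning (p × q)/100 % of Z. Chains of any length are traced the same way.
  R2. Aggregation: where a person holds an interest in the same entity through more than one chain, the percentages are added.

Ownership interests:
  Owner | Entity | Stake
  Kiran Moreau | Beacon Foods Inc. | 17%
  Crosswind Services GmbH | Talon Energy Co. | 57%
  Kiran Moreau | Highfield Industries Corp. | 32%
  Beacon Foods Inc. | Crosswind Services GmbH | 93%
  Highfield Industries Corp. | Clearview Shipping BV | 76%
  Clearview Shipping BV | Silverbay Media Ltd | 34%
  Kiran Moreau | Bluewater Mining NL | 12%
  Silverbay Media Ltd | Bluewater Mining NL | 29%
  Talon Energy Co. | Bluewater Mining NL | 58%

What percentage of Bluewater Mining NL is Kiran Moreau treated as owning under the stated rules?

19.624738%

Chain via Beacon Foods Inc. → Crosswind Services GmbH → Talon Energy Co. (R1): 17% × 93% × 57% × 58% = 5.226786% of Bluewater Mining NL.
Chain via Highfield Industries Corp. → Clearview Shipping BV → Silverbay Media Ltd (R1): 32% × 76% × 34% × 29% = 2.397952% of Bluewater Mining NL.
Direct interest in Bluewater Mining NL: 12%.
Aggregating (R2): 5.226786% + 2.397952% + 12% = 19.624738%.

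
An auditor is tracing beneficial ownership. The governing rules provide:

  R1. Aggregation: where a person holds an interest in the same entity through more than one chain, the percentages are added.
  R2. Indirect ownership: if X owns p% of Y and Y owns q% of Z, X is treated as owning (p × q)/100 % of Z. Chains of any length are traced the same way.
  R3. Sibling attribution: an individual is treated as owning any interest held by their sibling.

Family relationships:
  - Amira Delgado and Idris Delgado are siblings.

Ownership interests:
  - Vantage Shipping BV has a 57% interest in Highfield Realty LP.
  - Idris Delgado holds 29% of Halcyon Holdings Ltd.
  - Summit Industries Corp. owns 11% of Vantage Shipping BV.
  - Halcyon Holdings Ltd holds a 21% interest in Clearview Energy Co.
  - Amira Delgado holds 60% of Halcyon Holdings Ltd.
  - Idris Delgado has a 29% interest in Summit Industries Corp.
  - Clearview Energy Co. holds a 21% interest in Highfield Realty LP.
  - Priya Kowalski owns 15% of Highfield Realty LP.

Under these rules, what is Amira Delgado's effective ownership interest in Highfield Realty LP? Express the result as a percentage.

5.7432%

By sibling attribution (R3), Amira Delgado is treated as also owning Idris Delgado's interest in Halcyon Holdings Ltd, giving 60% + 29% = 89%.
By sibling attribution (R3), Amira Delgado is treated as owning Idris Delgado's 29% interest in Summit Industries Corp.
Chain via Halcyon Holdings Ltd → Clearview Energy Co. (R2): 89% × 21% × 21% = 3.9249% of Highfield Realty LP.
Chain via Summit Industries Corp. → Vantage Shipping BV (R2): 29% × 11% × 57% = 1.8183% of Highfield Realty LP.
Aggregating (R1): 3.9249% + 1.8183% = 5.7432%.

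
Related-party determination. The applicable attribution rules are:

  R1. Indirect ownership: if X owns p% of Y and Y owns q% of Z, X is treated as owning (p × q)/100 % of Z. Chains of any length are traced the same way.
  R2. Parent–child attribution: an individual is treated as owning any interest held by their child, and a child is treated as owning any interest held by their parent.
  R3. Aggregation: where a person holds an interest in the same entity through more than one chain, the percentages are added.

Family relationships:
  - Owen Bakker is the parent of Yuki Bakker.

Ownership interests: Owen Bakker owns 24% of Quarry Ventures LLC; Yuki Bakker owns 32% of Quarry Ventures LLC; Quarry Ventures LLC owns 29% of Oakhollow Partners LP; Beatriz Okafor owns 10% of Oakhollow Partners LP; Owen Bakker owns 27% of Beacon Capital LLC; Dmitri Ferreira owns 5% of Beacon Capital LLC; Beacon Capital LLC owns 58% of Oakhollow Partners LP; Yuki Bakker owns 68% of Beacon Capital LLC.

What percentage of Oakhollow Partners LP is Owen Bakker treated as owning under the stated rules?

71.34%

By parent–child attribution (R2), Owen Bakker is treated as also owning Yuki Bakker's interest in Quarry Ventures LLC, giving 24% + 32% = 56%.
By parent–child attribution (R2), Owen Bakker is treated as also owning Yuki Bakker's interest in Beacon Capital LLC, giving 27% + 68% = 95%.
Chain via Quarry Ventures LLC (R1): 56% × 29% = 16.24% of Oakhollow Partners LP.
Chain via Beacon Capital LLC (R1): 95% × 58% = 55.1% of Oakhollow Partners LP.
Aggregating (R3): 16.24% + 55.1% = 71.34%.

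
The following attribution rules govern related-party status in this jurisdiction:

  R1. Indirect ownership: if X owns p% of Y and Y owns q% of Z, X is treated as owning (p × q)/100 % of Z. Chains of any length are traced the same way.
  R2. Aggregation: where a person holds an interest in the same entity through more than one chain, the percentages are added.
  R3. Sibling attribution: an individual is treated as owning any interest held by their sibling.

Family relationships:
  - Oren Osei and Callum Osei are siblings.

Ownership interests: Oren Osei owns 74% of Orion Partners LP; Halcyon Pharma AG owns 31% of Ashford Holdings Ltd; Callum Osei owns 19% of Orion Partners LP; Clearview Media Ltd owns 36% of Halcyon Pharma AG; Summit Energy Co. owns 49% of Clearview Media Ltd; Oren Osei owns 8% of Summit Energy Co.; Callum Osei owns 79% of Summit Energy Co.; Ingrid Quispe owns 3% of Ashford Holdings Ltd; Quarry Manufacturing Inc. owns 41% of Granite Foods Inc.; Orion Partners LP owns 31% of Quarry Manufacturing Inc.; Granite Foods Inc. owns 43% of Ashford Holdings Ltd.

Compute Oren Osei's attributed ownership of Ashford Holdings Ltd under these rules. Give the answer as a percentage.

By sibling attribution (R3), Oren Osei is treated as also owning Callum Osei's interest in Orion Partners LP, giving 74% + 19% = 93%.
By sibling attribution (R3), Oren Osei is treated as also owning Callum Osei's interest in Summit Energy Co, giving 8% + 79% = 87%.
Chain via Orion Partners LP → Quarry Manufacturing Inc. → Granite Foods Inc. (R1): 93% × 31% × 41% × 43% = 5.082729% of Ashford Holdings Ltd.
Chain via Summit Energy Co. → Clearview Media Ltd → Halcyon Pharma AG (R1): 87% × 49% × 36% × 31% = 4.757508% of Ashford Holdings Ltd.
Aggregating (R2): 5.082729% + 4.757508% = 9.840237%.

9.840237%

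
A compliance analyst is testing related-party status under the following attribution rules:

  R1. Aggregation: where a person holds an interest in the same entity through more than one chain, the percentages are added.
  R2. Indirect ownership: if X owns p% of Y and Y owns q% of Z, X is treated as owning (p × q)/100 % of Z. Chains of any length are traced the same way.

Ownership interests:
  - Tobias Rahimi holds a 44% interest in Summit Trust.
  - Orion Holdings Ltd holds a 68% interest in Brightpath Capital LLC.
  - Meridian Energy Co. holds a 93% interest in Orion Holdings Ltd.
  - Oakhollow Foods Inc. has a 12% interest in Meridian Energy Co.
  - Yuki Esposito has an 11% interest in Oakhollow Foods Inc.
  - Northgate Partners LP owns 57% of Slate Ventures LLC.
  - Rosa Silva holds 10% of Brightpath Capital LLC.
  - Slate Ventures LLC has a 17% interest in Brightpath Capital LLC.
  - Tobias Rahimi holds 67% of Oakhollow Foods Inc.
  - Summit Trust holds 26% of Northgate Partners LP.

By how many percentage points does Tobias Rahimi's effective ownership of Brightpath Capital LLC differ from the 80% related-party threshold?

Chain via Oakhollow Foods Inc. → Meridian Energy Co. → Orion Holdings Ltd (R2): 67% × 12% × 93% × 68% = 5.084496% of Brightpath Capital LLC.
Chain via Summit Trust → Northgate Partners LP → Slate Ventures LLC (R2): 44% × 26% × 57% × 17% = 1.108536% of Brightpath Capital LLC.
Aggregating (R1): 5.084496% + 1.108536% = 6.193032%.
6.193032% falls short of the 80% threshold by 73.806968 percentage points.

73.806968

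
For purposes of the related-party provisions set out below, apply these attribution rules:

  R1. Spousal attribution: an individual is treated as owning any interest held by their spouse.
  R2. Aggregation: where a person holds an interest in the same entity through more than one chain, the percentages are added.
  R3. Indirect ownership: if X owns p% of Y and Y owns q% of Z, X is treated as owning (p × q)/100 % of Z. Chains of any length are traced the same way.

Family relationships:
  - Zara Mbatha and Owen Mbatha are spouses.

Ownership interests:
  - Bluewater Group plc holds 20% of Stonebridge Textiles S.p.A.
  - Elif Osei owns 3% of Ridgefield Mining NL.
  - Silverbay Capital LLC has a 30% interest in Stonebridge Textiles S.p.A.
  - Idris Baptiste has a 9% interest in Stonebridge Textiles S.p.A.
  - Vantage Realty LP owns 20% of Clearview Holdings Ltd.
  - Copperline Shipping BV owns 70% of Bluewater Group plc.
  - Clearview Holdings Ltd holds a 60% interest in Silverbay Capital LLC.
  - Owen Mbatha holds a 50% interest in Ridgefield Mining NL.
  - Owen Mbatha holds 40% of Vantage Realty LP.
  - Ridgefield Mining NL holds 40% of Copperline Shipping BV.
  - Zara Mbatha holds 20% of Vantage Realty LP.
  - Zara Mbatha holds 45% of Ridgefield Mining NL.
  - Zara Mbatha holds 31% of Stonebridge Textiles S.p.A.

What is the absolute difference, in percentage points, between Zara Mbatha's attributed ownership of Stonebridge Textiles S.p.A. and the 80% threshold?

By spousal attribution (R1), Zara Mbatha is treated as also owning Owen Mbatha's interest in Vantage Realty LP, giving 20% + 40% = 60%.
By spousal attribution (R1), Zara Mbatha is treated as also owning Owen Mbatha's interest in Ridgefield Mining NL, giving 45% + 50% = 95%.
Chain via Vantage Realty LP → Clearview Holdings Ltd → Silverbay Capital LLC (R3): 60% × 20% × 60% × 30% = 2.16% of Stonebridge Textiles S.p.A.
Chain via Ridgefield Mining NL → Copperline Shipping BV → Bluewater Group plc (R3): 95% × 40% × 70% × 20% = 5.32% of Stonebridge Textiles S.p.A.
Direct interest in Stonebridge Textiles S.p.A: 31%.
Aggregating (R2): 2.16% + 5.32% + 31% = 38.48%.
38.48% falls short of the 80% threshold by 41.52 percentage points.

41.52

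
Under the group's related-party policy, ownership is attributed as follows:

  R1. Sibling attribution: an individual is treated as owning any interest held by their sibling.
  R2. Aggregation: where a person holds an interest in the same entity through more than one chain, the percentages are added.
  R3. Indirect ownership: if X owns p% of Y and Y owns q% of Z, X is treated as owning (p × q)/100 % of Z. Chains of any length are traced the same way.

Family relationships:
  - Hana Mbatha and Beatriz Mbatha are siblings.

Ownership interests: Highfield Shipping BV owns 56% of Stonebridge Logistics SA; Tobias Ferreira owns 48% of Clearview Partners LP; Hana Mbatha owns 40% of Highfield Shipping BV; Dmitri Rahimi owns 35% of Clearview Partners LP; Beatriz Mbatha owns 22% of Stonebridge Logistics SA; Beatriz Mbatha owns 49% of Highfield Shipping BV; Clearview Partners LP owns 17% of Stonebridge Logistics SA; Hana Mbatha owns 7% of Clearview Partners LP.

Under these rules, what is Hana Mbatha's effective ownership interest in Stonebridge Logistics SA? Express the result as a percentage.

73.03%

By sibling attribution (R1), Hana Mbatha is treated as also owning Beatriz Mbatha's interest in Highfield Shipping BV, giving 40% + 49% = 89%.
By sibling attribution (R1), Hana Mbatha is treated as owning Beatriz Mbatha's 22% interest in Stonebridge Logistics SA.
Chain via Highfield Shipping BV (R3): 89% × 56% = 49.84% of Stonebridge Logistics SA.
Chain via Clearview Partners LP (R3): 7% × 17% = 1.19% of Stonebridge Logistics SA.
Direct interest in Stonebridge Logistics SA: 22%.
Aggregating (R2): 49.84% + 1.19% + 22% = 73.03%.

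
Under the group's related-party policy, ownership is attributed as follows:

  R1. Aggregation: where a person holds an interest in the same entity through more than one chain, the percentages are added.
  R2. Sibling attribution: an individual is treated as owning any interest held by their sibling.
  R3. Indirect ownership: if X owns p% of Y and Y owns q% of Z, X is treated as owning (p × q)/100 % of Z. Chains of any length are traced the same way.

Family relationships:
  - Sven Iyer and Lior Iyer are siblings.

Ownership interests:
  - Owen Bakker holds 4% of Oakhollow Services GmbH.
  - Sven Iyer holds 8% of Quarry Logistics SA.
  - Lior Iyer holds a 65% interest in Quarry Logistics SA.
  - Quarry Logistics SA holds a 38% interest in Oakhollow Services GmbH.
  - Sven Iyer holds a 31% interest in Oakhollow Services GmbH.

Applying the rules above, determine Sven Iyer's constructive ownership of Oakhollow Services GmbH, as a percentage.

By sibling attribution (R2), Sven Iyer is treated as also owning Lior Iyer's interest in Quarry Logistics SA, giving 8% + 65% = 73%.
Chain via Quarry Logistics SA (R3): 73% × 38% = 27.74% of Oakhollow Services GmbH.
Direct interest in Oakhollow Services GmbH: 31%.
Aggregating (R1): 27.74% + 31% = 58.74%.

58.74%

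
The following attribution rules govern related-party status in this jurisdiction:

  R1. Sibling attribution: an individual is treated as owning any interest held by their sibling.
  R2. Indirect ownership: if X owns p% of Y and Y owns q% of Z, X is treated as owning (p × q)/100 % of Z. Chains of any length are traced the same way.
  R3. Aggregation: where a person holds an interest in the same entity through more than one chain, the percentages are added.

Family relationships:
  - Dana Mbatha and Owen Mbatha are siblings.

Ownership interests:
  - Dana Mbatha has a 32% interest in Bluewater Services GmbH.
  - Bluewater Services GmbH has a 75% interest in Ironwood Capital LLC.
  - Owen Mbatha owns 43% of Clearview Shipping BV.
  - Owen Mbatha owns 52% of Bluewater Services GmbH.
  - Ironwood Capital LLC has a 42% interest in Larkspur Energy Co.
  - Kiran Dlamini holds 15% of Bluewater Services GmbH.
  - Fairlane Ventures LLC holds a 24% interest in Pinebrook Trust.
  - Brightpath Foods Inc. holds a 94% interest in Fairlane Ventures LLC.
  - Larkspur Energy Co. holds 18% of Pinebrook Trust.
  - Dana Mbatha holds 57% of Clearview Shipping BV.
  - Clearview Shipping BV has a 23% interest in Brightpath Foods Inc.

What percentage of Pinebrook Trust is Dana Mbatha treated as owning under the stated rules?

9.9516%

By sibling attribution (R1), Dana Mbatha is treated as also owning Owen Mbatha's interest in Clearview Shipping BV, giving 57% + 43% = 100%.
By sibling attribution (R1), Dana Mbatha is treated as also owning Owen Mbatha's interest in Bluewater Services GmbH, giving 32% + 52% = 84%.
Chain via Clearview Shipping BV → Brightpath Foods Inc. → Fairlane Ventures LLC (R2): 100% × 23% × 94% × 24% = 5.1888% of Pinebrook Trust.
Chain via Bluewater Services GmbH → Ironwood Capital LLC → Larkspur Energy Co. (R2): 84% × 75% × 42% × 18% = 4.7628% of Pinebrook Trust.
Aggregating (R3): 5.1888% + 4.7628% = 9.9516%.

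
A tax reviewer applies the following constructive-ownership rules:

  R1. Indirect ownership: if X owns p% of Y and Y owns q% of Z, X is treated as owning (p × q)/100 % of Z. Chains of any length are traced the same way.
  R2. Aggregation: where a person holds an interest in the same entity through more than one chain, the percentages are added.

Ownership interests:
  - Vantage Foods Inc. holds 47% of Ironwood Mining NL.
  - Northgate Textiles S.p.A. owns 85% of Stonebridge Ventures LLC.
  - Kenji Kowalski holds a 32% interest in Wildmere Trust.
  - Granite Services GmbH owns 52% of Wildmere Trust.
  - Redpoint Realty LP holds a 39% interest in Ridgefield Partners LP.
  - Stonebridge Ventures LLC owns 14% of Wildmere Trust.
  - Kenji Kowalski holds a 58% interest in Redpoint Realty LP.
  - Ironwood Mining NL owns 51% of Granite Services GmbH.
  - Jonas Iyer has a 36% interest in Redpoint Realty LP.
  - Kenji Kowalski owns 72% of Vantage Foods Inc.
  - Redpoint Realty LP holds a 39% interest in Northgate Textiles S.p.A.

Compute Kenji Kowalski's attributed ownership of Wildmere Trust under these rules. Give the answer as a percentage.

43.666148%

Chain via Redpoint Realty LP → Northgate Textiles S.p.A. → Stonebridge Ventures LLC (R1): 58% × 39% × 85% × 14% = 2.69178% of Wildmere Trust.
Chain via Vantage Foods Inc. → Ironwood Mining NL → Granite Services GmbH (R1): 72% × 47% × 51% × 52% = 8.974368% of Wildmere Trust.
Direct interest in Wildmere Trust: 32%.
Aggregating (R2): 2.69178% + 8.974368% + 32% = 43.666148%.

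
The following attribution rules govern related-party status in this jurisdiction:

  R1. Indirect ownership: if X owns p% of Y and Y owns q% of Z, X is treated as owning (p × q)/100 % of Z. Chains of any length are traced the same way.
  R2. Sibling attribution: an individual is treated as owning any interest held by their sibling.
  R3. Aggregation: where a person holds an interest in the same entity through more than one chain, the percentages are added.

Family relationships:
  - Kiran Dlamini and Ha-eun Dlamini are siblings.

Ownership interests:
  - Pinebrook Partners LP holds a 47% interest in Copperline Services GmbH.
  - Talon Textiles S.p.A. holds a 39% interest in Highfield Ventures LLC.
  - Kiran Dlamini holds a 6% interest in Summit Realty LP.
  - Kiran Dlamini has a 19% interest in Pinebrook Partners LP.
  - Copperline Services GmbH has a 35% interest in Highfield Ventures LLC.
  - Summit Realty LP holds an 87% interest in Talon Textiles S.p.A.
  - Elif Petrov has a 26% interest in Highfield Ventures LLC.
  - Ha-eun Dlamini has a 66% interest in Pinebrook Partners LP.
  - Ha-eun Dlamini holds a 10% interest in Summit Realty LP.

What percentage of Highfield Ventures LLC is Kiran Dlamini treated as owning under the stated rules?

19.4113%

By sibling attribution (R2), Kiran Dlamini is treated as also owning Ha-eun Dlamini's interest in Pinebrook Partners LP, giving 19% + 66% = 85%.
By sibling attribution (R2), Kiran Dlamini is treated as also owning Ha-eun Dlamini's interest in Summit Realty LP, giving 6% + 10% = 16%.
Chain via Pinebrook Partners LP → Copperline Services GmbH (R1): 85% × 47% × 35% = 13.9825% of Highfield Ventures LLC.
Chain via Summit Realty LP → Talon Textiles S.p.A. (R1): 16% × 87% × 39% = 5.4288% of Highfield Ventures LLC.
Aggregating (R3): 13.9825% + 5.4288% = 19.4113%.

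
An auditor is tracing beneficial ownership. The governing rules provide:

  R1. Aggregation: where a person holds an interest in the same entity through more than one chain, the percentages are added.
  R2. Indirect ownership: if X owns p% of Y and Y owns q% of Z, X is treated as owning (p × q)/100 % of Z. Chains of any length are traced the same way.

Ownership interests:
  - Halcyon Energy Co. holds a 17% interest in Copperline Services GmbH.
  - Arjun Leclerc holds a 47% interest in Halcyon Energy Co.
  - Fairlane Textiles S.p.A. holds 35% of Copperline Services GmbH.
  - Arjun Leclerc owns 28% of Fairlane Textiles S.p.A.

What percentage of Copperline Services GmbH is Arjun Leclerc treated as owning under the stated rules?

17.79%

Chain via Fairlane Textiles S.p.A. (R2): 28% × 35% = 9.8% of Copperline Services GmbH.
Chain via Halcyon Energy Co. (R2): 47% × 17% = 7.99% of Copperline Services GmbH.
Aggregating (R1): 9.8% + 7.99% = 17.79%.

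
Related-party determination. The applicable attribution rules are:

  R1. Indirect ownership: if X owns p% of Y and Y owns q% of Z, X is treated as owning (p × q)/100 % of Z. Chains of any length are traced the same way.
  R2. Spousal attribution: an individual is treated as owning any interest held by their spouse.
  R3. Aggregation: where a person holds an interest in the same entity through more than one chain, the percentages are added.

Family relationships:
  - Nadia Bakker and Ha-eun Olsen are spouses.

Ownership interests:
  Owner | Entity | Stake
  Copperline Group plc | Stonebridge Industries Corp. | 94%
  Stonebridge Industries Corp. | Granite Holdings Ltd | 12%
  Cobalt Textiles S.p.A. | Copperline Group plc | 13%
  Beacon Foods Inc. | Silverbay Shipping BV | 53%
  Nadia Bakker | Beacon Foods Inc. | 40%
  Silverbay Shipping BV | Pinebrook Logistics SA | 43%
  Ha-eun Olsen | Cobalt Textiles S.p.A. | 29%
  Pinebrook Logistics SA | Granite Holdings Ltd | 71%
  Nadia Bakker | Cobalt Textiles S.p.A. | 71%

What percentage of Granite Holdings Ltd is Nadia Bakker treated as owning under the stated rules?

7.93876%

By spousal attribution (R2), Nadia Bakker is treated as also owning Ha-eun Olsen's interest in Cobalt Textiles S.p.A, giving 71% + 29% = 100%.
Chain via Cobalt Textiles S.p.A. → Copperline Group plc → Stonebridge Industries Corp. (R1): 100% × 13% × 94% × 12% = 1.4664% of Granite Holdings Ltd.
Chain via Beacon Foods Inc. → Silverbay Shipping BV → Pinebrook Logistics SA (R1): 40% × 53% × 43% × 71% = 6.47236% of Granite Holdings Ltd.
Aggregating (R3): 1.4664% + 6.47236% = 7.93876%.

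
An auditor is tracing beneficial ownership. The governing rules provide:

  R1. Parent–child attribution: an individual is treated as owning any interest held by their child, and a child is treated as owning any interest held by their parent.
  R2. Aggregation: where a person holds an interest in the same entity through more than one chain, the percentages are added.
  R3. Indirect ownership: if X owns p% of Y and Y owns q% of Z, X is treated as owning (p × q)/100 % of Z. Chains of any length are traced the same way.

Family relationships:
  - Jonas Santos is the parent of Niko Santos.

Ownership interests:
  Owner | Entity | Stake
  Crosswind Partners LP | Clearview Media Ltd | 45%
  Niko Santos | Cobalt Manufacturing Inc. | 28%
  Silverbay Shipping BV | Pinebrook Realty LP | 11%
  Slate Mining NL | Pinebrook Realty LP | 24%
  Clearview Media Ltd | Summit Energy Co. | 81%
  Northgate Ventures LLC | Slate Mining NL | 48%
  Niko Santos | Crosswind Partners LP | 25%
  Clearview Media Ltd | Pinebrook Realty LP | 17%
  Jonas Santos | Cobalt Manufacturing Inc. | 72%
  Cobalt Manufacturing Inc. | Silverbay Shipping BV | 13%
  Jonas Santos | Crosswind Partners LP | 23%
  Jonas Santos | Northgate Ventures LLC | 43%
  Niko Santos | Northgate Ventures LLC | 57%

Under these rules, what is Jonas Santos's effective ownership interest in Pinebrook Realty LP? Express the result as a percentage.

16.622%

By parent–child attribution (R1), Jonas Santos is treated as also owning Niko Santos's interest in Northgate Ventures LLC, giving 43% + 57% = 100%.
By parent–child attribution (R1), Jonas Santos is treated as also owning Niko Santos's interest in Crosswind Partners LP, giving 23% + 25% = 48%.
By parent–child attribution (R1), Jonas Santos is treated as also owning Niko Santos's interest in Cobalt Manufacturing Inc, giving 72% + 28% = 100%.
Chain via Northgate Ventures LLC → Slate Mining NL (R3): 100% × 48% × 24% = 11.52% of Pinebrook Realty LP.
Chain via Crosswind Partners LP → Clearview Media Ltd (R3): 48% × 45% × 17% = 3.672% of Pinebrook Realty LP.
Chain via Cobalt Manufacturing Inc. → Silverbay Shipping BV (R3): 100% × 13% × 11% = 1.43% of Pinebrook Realty LP.
Aggregating (R2): 11.52% + 3.672% + 1.43% = 16.622%.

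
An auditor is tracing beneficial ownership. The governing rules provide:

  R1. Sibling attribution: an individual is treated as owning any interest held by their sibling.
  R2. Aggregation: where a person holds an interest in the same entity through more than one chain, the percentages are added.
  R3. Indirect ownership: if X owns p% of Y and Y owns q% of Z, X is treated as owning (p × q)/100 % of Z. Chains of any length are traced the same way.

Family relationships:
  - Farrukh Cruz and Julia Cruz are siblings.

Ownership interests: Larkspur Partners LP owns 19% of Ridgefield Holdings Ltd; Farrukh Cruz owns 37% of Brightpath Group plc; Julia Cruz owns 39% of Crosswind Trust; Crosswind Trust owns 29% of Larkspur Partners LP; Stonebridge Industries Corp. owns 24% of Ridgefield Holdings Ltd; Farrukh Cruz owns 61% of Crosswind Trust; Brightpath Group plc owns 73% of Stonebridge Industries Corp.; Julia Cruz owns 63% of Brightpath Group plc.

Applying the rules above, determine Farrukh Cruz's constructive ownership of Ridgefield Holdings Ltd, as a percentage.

By sibling attribution (R1), Farrukh Cruz is treated as also owning Julia Cruz's interest in Brightpath Group plc, giving 37% + 63% = 100%.
By sibling attribution (R1), Farrukh Cruz is treated as also owning Julia Cruz's interest in Crosswind Trust, giving 61% + 39% = 100%.
Chain via Brightpath Group plc → Stonebridge Industries Corp. (R3): 100% × 73% × 24% = 17.52% of Ridgefield Holdings Ltd.
Chain via Crosswind Trust → Larkspur Partners LP (R3): 100% × 29% × 19% = 5.51% of Ridgefield Holdings Ltd.
Aggregating (R2): 17.52% + 5.51% = 23.03%.

23.03%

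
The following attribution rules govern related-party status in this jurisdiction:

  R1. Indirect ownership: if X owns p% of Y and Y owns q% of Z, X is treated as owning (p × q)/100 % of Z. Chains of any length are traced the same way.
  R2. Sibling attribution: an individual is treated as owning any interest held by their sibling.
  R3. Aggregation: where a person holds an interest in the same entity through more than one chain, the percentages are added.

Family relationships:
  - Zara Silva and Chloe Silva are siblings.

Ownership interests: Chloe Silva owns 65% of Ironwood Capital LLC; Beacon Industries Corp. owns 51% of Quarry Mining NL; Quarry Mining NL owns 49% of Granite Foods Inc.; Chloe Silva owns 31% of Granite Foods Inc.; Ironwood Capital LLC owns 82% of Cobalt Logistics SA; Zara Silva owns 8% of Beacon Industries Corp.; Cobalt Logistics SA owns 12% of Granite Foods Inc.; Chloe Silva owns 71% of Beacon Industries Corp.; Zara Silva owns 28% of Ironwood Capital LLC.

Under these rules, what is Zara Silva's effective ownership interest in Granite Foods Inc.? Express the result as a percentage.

By sibling attribution (R2), Zara Silva is treated as also owning Chloe Silva's interest in Beacon Industries Corp, giving 8% + 71% = 79%.
By sibling attribution (R2), Zara Silva is treated as also owning Chloe Silva's interest in Ironwood Capital LLC, giving 28% + 65% = 93%.
By sibling attribution (R2), Zara Silva is treated as owning Chloe Silva's 31% interest in Granite Foods Inc.
Chain via Beacon Industries Corp. → Quarry Mining NL (R1): 79% × 51% × 49% = 19.7421% of Granite Foods Inc.
Chain via Ironwood Capital LLC → Cobalt Logistics SA (R1): 93% × 82% × 12% = 9.1512% of Granite Foods Inc.
Direct interest in Granite Foods Inc: 31%.
Aggregating (R3): 19.7421% + 9.1512% + 31% = 59.8933%.

59.8933%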